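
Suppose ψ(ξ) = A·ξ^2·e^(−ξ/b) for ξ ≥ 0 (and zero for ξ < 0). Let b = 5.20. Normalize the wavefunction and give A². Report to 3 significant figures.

The normalization condition is ∫|ψ|² dξ = 1 from 0 to ∞.
Recall ∫₀^∞ ξ^m e^(−ξ/β) dξ = m!·β^(m+1), with ψ = A·ξ^2·e^(−ξ/b), the integral evaluates to A²·[3·b^5/4].
Setting this equal to 1 gives A² = 1/(3·b^5/4).
With b = 5.20: A² = 0.0003507 and A = 0.01873.

A^2 ≈ 0.000351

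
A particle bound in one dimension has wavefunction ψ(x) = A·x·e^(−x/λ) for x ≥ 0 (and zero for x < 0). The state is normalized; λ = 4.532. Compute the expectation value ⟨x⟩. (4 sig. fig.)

⟨x⟩ ≈ 6.798

By definition ⟨x⟩ = ∫ x |ψ(x)|² dx.
The ratio of the moment integral to the normalization integral gives ⟨x⟩ = 3·λ/2.
Putting λ = 4.532 gives 6.7980.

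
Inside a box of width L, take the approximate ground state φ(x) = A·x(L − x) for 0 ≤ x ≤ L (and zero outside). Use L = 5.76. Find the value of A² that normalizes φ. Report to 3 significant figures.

A^2 ≈ 0.00473

We need A² ∫|f|² dx = 1, taking the integral from 0 to L.
Carrying out the integral gives A² · L^5/30.
Substituting L = 5.76 gives A² = 0.004732, so A = 0.06879.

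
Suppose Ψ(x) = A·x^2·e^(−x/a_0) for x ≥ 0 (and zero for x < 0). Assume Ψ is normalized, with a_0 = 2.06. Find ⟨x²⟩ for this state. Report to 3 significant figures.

The expectation value is the |Ψ|²-weighted average of x^2: ∫ x^2|Ψ|² dx.
Since the A² factors cancel between numerator and denominator, ⟨x²⟩ = 15·a_0^2/2.
Putting a_0 = 2.06 gives 31.83.

⟨x^2⟩ ≈ 31.8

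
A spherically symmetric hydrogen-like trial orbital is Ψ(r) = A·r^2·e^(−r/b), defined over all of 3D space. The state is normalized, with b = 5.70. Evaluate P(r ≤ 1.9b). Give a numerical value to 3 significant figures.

P ≈ 0.0909

With dV = 4πr²dr, the probability is ∫|Ψ|² dV over r ≤ 1.9b.
The full normalization integral is A²·[45·π·b^7/2] = 1, fixing A².
Let u = r/b; then A², 4π and the length scale all cancel, so P = ∫_{0}^{1.9} u^6·e^(-2·u) du ÷ ∫_{0}^{∞} u^6·e^(-2·u) du.
An antiderivative of u^6·e^(-2·u) is -(4·u^6 + 12·u^5 + 30·u^4 + 60·u^3 + 90·u^2 + 90·u + 45)·e^(-2·u)/8; evaluating from 0 to 1.9 gives ≈ 0.51127, while the full integral is 45/8.
The region integral divided by the full integral gives P = 0.09089.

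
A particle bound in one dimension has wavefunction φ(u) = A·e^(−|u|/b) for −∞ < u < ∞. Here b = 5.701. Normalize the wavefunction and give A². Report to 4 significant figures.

Require ∫ |φ|² du = 1 over the whole domain.
The integral (without the A² prefactor) comes out to b.
So A² = (b)^(−1).
Plugging in b = 5.701 yields A = 0.41882.

A^2 ≈ 0.1754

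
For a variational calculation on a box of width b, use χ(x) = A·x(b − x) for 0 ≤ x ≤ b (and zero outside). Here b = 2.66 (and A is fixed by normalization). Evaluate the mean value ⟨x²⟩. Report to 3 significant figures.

⟨x^2⟩ ≈ 2.02

⟨x²⟩ = ∫ x^2 |χ|² dx over the full domain.
Evaluating both integrals, ⟨x²⟩ = 2·b^2/7.
Putting b = 2.66 gives 2.022.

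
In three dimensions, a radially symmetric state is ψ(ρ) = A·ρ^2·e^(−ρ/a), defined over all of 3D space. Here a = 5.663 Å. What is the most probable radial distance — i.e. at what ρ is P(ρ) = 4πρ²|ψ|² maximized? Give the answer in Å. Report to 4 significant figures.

ρ ≈ 16.99 Å

The maximum of P(ρ) = 4πρ²|ψ|² occurs where its derivative vanishes.
This gives ρ = 3·a.
With a = 5.663, the most probable radial distance is 16.989 Å.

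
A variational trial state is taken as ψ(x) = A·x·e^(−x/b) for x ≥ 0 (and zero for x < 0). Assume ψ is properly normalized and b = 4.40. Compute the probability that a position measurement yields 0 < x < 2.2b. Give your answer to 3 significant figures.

P ≈ 0.815

P = ∫_{0}^{2.2b} |ψ(x)|² dx.
The normalization integral ∫|ψ|²dx over the whole domain equals b^3/4·A², and A² cancels in the ratio.
Let u = x/b; then A² and the length scale cancel, so P = ∫_{0}^{2.2} u^2·e^(-2·u) du ÷ ∫_{0}^{∞} u^2·e^(-2·u) du.
With ∫ u^2·e^(-2·u) du = -(2·u^2 + 2·u + 1)·e^(-2·u)/4 + C, the region integral is 1/4 - 377·e^(-22/5)/100 and the full one is 1/4.
This works out to P = 0.8149.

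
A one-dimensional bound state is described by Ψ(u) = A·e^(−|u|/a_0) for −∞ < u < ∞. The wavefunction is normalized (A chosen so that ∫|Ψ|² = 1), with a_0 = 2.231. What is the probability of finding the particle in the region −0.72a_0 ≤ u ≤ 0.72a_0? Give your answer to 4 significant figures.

|Ψ|² is the probability density, so P = ∫_{−0.72a_0}^{0.72a_0} |Ψ|² du.
The normalization integral ∫|Ψ|²du over the whole domain equals a_0·A², and A² cancels in the ratio.
By symmetry take twice the u ≥ 0 contribution in numerator and denominator; the 2's cancel. Let t = u/a_0; then A² and the length scale cancel, so P = ∫_{0}^{0.72} e^(-2·t) dt ÷ ∫_{0}^{∞} e^(-2·t) dt.
Using ∫ e^(-2·t) dt = -e^(-2·t)/2, the numerator is 1/2 - e^(-36/25)/2 and the denominator is 1/2.
Taking the ratio, P = 0.76307.

P ≈ 0.7631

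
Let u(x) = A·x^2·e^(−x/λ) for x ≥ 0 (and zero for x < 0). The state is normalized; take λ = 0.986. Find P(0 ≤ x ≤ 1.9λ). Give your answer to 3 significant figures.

P ≈ 0.332

The probability is P = ∫ |u|² dx over [0, 1.9λ].
The normalization integral ∫|u|²dx over the whole domain equals 3·λ^5/4·A², and A² cancels in the ratio.
Substituting t = x/λ, A² and the length scale cancel in the ratio: P = ∫_{0}^{1.9} t^4·e^(-2·t) dt / ∫_{0}^{∞} t^4·e^(-2·t) dt.
Using ∫ t^4·e^(-2·t) dt = -(t^4/2 + t^3 + 3·t^2/2 + 3·t/2 + 3/4)·e^(-2·t), the numerator is ≈ 0.24912 and the denominator is 3/4.
This works out to P = 0.3322.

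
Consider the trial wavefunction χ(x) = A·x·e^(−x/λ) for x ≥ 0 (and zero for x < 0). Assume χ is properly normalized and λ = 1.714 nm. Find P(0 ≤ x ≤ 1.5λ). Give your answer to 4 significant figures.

|χ|² is the probability density, so P = ∫_{0}^{1.5λ} |χ|² dx.
With A² fixed by ∫|χ|² = 1, i.e. A² = (λ^3/4)^(−1), substitute and integrate.
Let u = x/λ; then A² and the length scale cancel, so P = ∫_{0}^{1.5} u^2·e^(-2·u) du ÷ ∫_{0}^{∞} u^2·e^(-2·u) du.
Using ∫ u^2·e^(-2·u) du = -(2·u^2 + 2·u + 1)·e^(-2·u)/4, the numerator is 1/4 - 17·e^(-3)/8 and the denominator is 1/4.
The result is P = 0.57681.

P ≈ 0.5768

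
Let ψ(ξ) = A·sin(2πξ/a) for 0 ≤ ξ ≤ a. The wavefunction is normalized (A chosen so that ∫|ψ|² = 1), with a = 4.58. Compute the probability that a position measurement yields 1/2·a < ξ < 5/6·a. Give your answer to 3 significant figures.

|ψ|² is the probability density, so P = ∫_{1/2·a}^{5/6·a} |ψ|² dξ.
With A² fixed by ∫|ψ|² = 1, i.e. A² = (a/2)^(−1), substitute and integrate.
Substituting u = ξ/a, A² and the length scale cancel in the ratio: P = ∫_{1/2}^{5/6} sin(2·π·u)^2 du / ∫_{0}^{1} sin(2·π·u)^2 du.
An antiderivative of sin(2·π·u)^2 is u/2 - sin(4·π·u)/(8·π); evaluating from 1/2 to 5/6 gives √(3)/(16·π) + 1/6, while the full integral is 1/2.
The result is P = (√(3)/8 + π/3)/π.

P ≈ 0.402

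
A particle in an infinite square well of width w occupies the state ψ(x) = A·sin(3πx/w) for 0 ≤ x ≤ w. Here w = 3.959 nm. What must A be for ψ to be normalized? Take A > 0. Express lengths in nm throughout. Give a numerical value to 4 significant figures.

The normalization condition is ∫|ψ|² dx = 1 from 0 to w.
With ∫₀^w sin²(nπx/w) dx = w/2, carrying out the integral gives A² · w/2.
Substituting w = 3.959 gives A² = 0.50518, so A = 0.71076.

A ≈ 0.7108 nm^(-1/2)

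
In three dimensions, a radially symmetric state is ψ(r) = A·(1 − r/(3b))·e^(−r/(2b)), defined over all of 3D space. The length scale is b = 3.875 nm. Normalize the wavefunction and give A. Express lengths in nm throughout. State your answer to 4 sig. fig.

The normalization condition is ∫|ψ|² 4πr² dr = 1 from 0 to ∞.
The integral (without the A² prefactor) comes out to 8·π·b^3/3.
Substituting b = 3.875 gives A² = 0.0020515, so A = 0.045293.

A ≈ 0.04529 nm^(-3/2)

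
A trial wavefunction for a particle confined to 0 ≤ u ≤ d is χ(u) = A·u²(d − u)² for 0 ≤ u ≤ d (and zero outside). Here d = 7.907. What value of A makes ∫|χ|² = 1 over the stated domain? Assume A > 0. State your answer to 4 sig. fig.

A ≈ 0.002284

Normalization requires ∫|χ|² du = 1, integrated from 0 to d.
Carrying out the integral gives A² · d^9/630.
With d = 7.907: A² = 0.0000052148 and A = 0.0022836.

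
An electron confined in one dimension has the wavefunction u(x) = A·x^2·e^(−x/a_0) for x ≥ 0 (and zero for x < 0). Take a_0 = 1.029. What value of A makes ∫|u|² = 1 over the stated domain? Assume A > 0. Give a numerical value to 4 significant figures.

The normalization condition is ∫|u|² dx = 1 from 0 to ∞.
Using ∫₀^∞ xⁿ e^(−αx) dx = n!/αⁿ⁺¹, carrying out the integral gives A² · 3·a_0^5/4.
Setting this equal to 1 gives A² = 1/(3·a_0^5/4).
Plugging in a_0 = 1.029 yields A = 1.0751.

A ≈ 1.075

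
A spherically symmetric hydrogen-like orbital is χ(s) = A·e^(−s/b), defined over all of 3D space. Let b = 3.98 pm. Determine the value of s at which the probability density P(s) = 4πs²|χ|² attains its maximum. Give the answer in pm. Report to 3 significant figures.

s ≈ 3.98 pm

The maximum of P(s) = 4πs²|χ|² occurs where its derivative vanishes.
Solving yields s = b.
With b = 3.98, the most probable radial distance is 3.980 pm.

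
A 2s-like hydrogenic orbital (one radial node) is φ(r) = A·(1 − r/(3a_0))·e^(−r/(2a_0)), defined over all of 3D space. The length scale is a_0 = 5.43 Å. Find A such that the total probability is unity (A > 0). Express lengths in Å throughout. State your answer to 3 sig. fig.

A ≈ 0.0273 Å^(-3/2)

We need A² ∫|f|² 4πr² dr = 1, taking the integral from 0 to ∞.
Carrying out the integral gives A² · 8·π·a_0^3/3.
Hence A² = 1/[8·π·a_0^3/3].
Plugging in a_0 = 5.43 yields A = 0.02730.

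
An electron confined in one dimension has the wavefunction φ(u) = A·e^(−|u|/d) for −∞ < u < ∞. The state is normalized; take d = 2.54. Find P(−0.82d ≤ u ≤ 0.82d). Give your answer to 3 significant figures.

P = ∫_{−0.82d}^{0.82d} |φ(u)|² du.
Since A² = 1/(d), this is the region integral divided by the full normalization integral.
Both integrals are even about u = 0, so only the u ≥ 0 halves are needed (the factors of 2 cancel). Let t = u/d; then A² and the length scale cancel, so P = ∫_{0}^{0.82} e^(-2·t) dt ÷ ∫_{0}^{∞} e^(-2·t) dt.
An antiderivative of e^(-2·t) is -e^(-2·t)/2; evaluating from 0 to 0.82 gives 1/2 - e^(-41/25)/2, while the full integral is 1/2.
The result is P = 0.8060.

P ≈ 0.806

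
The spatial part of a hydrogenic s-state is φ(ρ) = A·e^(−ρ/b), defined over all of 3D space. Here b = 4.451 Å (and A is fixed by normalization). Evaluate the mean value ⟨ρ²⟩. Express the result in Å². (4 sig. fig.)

⟨ρ^2⟩ ≈ 59.43 Å^2

The expectation value is the |φ|²-weighted average of ρ^2: ∫ ρ^2|φ|² 4πρ² dρ.
Evaluating both integrals, ⟨ρ²⟩ = 3·b^2.
Putting b = 4.451 gives 59.434.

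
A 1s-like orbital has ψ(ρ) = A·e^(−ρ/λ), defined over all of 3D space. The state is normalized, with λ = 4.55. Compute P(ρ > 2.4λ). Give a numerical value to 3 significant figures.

Integrate the radial probability density 4πρ²|ψ|² over ρ > 2.4λ.
The full normalization integral is A²·[π·λ^3] = 1, fixing A².
In terms of u = ρ/λ (A², 4π and the length scale all cancel between numerator and denominator), P = [∫_{2.4}^{∞} u^2·e^(-2·u) du] / [∫_{0}^{∞} u^2·e^(-2·u) du].
An antiderivative of u^2·e^(-2·u) is -(2·u^2 + 2·u + 1)·e^(-2·u)/4; evaluating from 2.4 to ∞ gives 433·e^(-24/5)/100, while the full integral is 1/4.
The region integral divided by the full integral gives P = 0.1425.

P ≈ 0.143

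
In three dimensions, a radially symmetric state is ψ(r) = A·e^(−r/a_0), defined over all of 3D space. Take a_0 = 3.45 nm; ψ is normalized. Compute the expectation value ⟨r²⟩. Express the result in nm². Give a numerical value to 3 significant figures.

The expectation value is the |ψ|²-weighted average of r^2: ∫ r^2|ψ|² 4πr² dr.
Since the A² factors cancel between numerator and denominator, ⟨r²⟩ = 3·a_0^2.
Putting a_0 = 3.45 gives 35.71.

⟨r^2⟩ ≈ 35.7 nm^2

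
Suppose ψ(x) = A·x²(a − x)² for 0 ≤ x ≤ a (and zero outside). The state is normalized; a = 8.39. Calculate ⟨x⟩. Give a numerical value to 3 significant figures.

By definition ⟨x⟩ = ∫ x |ψ(x)|² dx.
Evaluating both integrals, ⟨x⟩ = a/2.
With a = 8.39, ⟨x⟩ = 4.195.

⟨x⟩ ≈ 4.20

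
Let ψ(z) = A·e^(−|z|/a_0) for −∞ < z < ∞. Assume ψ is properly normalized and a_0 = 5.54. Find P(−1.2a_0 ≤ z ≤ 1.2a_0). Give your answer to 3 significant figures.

P ≈ 0.909

P = ∫_{−1.2a_0}^{1.2a_0} |ψ(z)|² dz.
The normalization integral ∫|ψ|²dz over the whole domain equals a_0·A², and A² cancels in the ratio.
Both integrals are even about z = 0, so only the z ≥ 0 halves are needed (the factors of 2 cancel). In terms of u = z/a_0 (A² and the length scale cancel between numerator and denominator), P = [∫_{0}^{1.2} e^(-2·u) du] / [∫_{0}^{∞} e^(-2·u) du].
With ∫ e^(-2·u) du = -e^(-2·u)/2 + C, the region integral is 1/2 - e^(-12/5)/2 and the full one is 1/2.
Evaluating gives P = 0.9093.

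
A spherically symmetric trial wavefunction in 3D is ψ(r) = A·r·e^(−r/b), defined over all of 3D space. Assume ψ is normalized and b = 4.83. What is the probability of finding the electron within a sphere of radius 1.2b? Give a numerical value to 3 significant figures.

P = ∫ |ψ|² 4πr² dr over r ≤ 1.2b.
Normalization gives A² = 1/(3·π·b^5).
Let u = r/b; then A², 4π and the length scale all cancel, so P = ∫_{0}^{1.2} u^4·e^(-2·u) du ÷ ∫_{0}^{∞} u^4·e^(-2·u) du.
With ∫ u^4·e^(-2·u) du = -(u^4/2 + u^3 + 3·u^2/2 + 3·u/2 + 3/4)·e^(-2·u) + C, the region integral is ≈ 0.071901 and the full one is 3/4.
The region integral divided by the full integral gives P = 0.09587.

P ≈ 0.0959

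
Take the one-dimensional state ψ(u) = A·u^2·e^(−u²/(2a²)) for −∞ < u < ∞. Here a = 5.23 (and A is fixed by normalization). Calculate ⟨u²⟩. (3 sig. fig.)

The expectation value is the |ψ|²-weighted average of u^2: ∫ u^2|ψ|² du.
The ratio of the moment integral to the normalization integral gives ⟨u²⟩ = 5·a^2/2.
With a = 5.23, ⟨u^2⟩ = 68.38.

⟨u^2⟩ ≈ 68.4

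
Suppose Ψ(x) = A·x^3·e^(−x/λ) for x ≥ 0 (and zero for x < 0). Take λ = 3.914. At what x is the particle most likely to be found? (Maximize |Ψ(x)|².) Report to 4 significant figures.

Differentiate |Ψ(x)|² with respect to x and set to zero.
This gives x = 3·λ.
With λ = 3.914, the most probable position is 11.742.

x ≈ 11.74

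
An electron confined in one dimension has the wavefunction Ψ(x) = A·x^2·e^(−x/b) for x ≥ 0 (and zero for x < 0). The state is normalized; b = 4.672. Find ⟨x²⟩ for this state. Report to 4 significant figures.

The expectation value is the |Ψ|²-weighted average of x^2: ∫ x^2|Ψ|² dx.
With ∫₀^∞ x^6 e^(−αx) dx = 6!/α^7, evaluating both integrals, ⟨x²⟩ = 15·b^2/2.
Putting b = 4.672 gives 163.71.

⟨x^2⟩ ≈ 163.7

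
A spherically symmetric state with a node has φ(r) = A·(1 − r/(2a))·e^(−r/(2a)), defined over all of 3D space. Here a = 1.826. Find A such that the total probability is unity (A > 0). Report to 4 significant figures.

We need A² ∫|f|² 4πr² dr = 1, taking the integral from 0 to ∞.
The angular integral contributes 4π, leaving ∫₀^∞ r²|φ|² dr.
The integral (without the A² prefactor) comes out to 8·π·a^3.
So A² = (8·π·a^3)^(−1).
Plugging in a = 1.826 yields A = 0.080840.

A ≈ 0.08084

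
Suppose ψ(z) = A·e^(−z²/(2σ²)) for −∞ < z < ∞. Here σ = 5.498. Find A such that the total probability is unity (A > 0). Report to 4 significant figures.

Normalization requires ∫|ψ|² dz = 1, integrated from −∞ to ∞.
Using the Gaussian integral ∫_{−∞}^{∞} e^(−αz²) dz = √(π/α), the integral (without the A² prefactor) comes out to √(π)·σ.
Plugging in σ = 5.498 yields A = 0.32034.

A ≈ 0.3203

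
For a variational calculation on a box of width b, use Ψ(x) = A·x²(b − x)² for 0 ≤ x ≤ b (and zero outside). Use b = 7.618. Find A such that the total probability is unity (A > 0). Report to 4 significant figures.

A ≈ 0.002700

Normalization requires ∫|Ψ|² dx = 1, integrated from 0 to b.
With Ψ = A·x²(b − x)², the integral evaluates to A²·[b^9/630].
Substituting b = 7.618 gives A² = 0.0000072907, so A = 0.0027001.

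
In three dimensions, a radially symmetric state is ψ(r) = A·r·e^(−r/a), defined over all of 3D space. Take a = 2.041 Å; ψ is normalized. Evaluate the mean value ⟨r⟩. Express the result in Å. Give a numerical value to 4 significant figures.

By definition ⟨r⟩ = ∫ r |ψ(r)|² 4πr² dr.
Using ∫₀^∞ rⁿ e^(−αr) dr = n!/αⁿ⁺¹, the ratio of the moment integral to the normalization integral gives ⟨r⟩ = 5·a/2.
Putting a = 2.041 gives 5.1025.

⟨r⟩ ≈ 5.103 Å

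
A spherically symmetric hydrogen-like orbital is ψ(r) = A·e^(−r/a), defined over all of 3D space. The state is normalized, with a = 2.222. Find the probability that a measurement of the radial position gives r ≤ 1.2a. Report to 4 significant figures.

P ≈ 0.4303

With dV = 4πr²dr, the probability is ∫|ψ|² dV over r ≤ 1.2a.
Normalization gives A² = 1/(π·a^3).
In terms of u = r/a (A², 4π and the length scale all cancel between numerator and denominator), P = [∫_{0}^{1.2} u^2·e^(-2·u) du] / [∫_{0}^{∞} u^2·e^(-2·u) du].
An antiderivative of u^2·e^(-2·u) is -(2·u^2 + 2·u + 1)·e^(-2·u)/4; evaluating from 0 to 1.2 gives 1/4 - 157·e^(-12/5)/100, while the full integral is 1/4.
Taking the ratio yields P = 0.43029.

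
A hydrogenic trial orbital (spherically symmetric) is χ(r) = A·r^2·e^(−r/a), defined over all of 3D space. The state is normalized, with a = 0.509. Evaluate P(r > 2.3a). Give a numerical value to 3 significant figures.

P ≈ 0.818

Integrate the radial probability density 4πr²|χ|² over r > 2.3a.
Normalization gives A² = 1/(45·π·a^7/2).
In terms of u = r/a (A², 4π and the length scale all cancel between numerator and denominator), P = [∫_{2.3}^{∞} u^6·e^(-2·u) du] / [∫_{0}^{∞} u^6·e^(-2·u) du].
An antiderivative of u^6·e^(-2·u) is -(4·u^6 + 12·u^5 + 30·u^4 + 60·u^3 + 90·u^2 + 90·u + 45)·e^(-2·u)/8; evaluating from 2.3 to ∞ gives ≈ 4.6014, while the full integral is 45/8.
Taking the ratio yields P = 0.8180.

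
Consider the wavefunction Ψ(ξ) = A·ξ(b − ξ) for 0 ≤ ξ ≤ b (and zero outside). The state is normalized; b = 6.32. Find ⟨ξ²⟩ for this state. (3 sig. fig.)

⟨ξ^2⟩ ≈ 11.4

⟨ξ²⟩ = ∫ ξ^2 |Ψ|² dξ over the full domain.
Expanding the polynomial and integrating term by term, the ratio of the moment integral to the normalization integral gives ⟨ξ²⟩ = 2·b^2/7.
Putting b = 6.32 gives 11.41.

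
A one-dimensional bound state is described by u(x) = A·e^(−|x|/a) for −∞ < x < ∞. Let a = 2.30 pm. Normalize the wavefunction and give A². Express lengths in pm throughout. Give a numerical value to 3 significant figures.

A^2 ≈ 0.435 pm^(-1)

We need A² ∫|f|² dx = 1, taking the integral from −∞ to ∞.
With u = A·e^(−|x|/a), the integral evaluates to A²·[a].
Setting this equal to 1 gives A² = 1/(a).
Substituting a = 2.30 gives A² = 0.4348, so A = 0.6594.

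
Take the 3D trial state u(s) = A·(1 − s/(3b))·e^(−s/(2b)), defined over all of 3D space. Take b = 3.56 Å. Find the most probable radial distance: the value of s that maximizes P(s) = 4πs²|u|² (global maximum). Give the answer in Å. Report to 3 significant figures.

s ≈ 3.56 Å

Differentiate P(s) = 4πs²|u|² with respect to s and set to zero.
Solving yields s = b.
With b = 3.56, the most probable radial distance is 3.560 Å.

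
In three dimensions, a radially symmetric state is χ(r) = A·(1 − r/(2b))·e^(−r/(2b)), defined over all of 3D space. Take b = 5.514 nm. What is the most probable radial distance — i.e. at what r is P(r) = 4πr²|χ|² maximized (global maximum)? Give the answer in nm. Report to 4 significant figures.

Set d/dr [P(r) = 4πr²|χ|²] = 0 and solve for r > 0.
This gives r = b·(√(5) + 3).
With b = 5.514, the most probable radial distance is 28.872 nm.

r ≈ 28.87 nm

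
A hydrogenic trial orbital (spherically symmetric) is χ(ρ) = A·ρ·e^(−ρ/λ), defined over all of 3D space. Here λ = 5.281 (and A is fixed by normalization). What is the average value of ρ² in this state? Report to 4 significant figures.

⟨ρ^2⟩ ≈ 209.2

⟨ρ²⟩ = ∫ ρ^2 |χ|² 4πρ² dρ over the full domain.
Using ∫₀^∞ ρⁿ e^(−αρ) dρ = n!/αⁿ⁺¹, since the A² factors cancel between numerator and denominator, ⟨ρ²⟩ = 15·λ^2/2.
With λ = 5.281, ⟨ρ^2⟩ = 209.17.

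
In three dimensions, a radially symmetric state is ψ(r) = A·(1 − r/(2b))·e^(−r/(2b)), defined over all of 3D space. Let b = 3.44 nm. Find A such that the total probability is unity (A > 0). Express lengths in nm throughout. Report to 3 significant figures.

A ≈ 0.0313 nm^(-3/2)

Normalization requires ∫|ψ|² 4πr² dr = 1, integrated from 0 to ∞.
With ∫₀^∞ r^4 e^(−αr) dr = 4!/α^5, ∫|ψ|² 4πr² dr = A²·(8·π·b^3).
Setting this equal to 1 gives A² = 1/(8·π·b^3).
With b = 3.44: A² = 0.0009774 and A = 0.03126.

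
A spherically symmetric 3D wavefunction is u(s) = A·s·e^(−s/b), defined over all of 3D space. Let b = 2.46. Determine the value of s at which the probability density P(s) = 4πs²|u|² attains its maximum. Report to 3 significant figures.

s ≈ 4.92

Differentiate P(s) = 4πs²|u|² with respect to s and set to zero.
Solving yields s = 2·b.
With b = 2.46, the most probable radial distance is 4.920.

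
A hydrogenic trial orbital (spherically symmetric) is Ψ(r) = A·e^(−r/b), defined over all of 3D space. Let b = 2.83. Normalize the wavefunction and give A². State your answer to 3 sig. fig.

We need A² ∫|f|² 4πr² dr = 1, taking the integral from 0 to ∞.
In 3D with spherical symmetry the volume element is 4πr² dr.
Recall ∫₀^∞ r^m e^(−r/β) dr = m!·β^(m+1), ∫|Ψ|² 4πr² dr = A²·(π·b^3).
Hence A² = 1/[π·b^3].
Plugging in b = 2.83 yields A = 0.1185.

A^2 ≈ 0.0140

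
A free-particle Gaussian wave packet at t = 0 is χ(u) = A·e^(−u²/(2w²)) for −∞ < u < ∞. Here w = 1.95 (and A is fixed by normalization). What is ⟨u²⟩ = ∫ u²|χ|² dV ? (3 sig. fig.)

By definition ⟨u²⟩ = ∫ u^2 |χ(u)|² du.
The ratio of the moment integral to the normalization integral gives ⟨u²⟩ = w^2/2.
With w = 1.95, ⟨u^2⟩ = 1.901.

⟨u^2⟩ ≈ 1.90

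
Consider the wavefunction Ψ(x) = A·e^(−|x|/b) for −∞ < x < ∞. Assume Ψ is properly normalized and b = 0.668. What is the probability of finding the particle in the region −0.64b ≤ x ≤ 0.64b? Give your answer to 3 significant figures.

P ≈ 0.722

|Ψ|² is the probability density, so P = ∫_{−0.64b}^{0.64b} |Ψ|² dx.
Since A² = 1/(b), this is the region integral divided by the full normalization integral.
By symmetry take twice the x ≥ 0 contribution in numerator and denominator; the 2's cancel. Substituting u = x/b, A² and the length scale cancel in the ratio: P = ∫_{0}^{0.64} e^(-2·u) du / ∫_{0}^{∞} e^(-2·u) du.
With ∫ e^(-2·u) du = -e^(-2·u)/2 + C, the region integral is 1/2 - e^(-32/25)/2 and the full one is 1/2.
Evaluating gives P = 0.7220.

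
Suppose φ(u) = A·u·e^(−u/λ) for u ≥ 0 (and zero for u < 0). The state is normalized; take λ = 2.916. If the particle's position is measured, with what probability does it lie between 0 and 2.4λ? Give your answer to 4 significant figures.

|φ|² is the probability density, so P = ∫_{0}^{2.4λ} |φ|² du.
Since A² = 1/(λ^3/4), this is the region integral divided by the full normalization integral.
Substituting t = u/λ, A² and the length scale cancel in the ratio: P = ∫_{0}^{2.4} t^2·e^(-2·t) dt / ∫_{0}^{∞} t^2·e^(-2·t) dt.
Using ∫ t^2·e^(-2·t) dt = -(2·t^2 + 2·t + 1)·e^(-2·t)/4, the numerator is 1/4 - 433·e^(-24/5)/100 and the denominator is 1/4.
Evaluating gives P = 0.85746.

P ≈ 0.8575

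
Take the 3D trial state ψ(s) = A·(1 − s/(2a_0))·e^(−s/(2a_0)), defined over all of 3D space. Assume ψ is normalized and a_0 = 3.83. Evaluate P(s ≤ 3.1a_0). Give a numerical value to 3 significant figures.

P = ∫ |ψ|² 4πs² ds over s ≤ 3.1a_0.
A² is fixed by ∫₀^∞ 4πs²|ψ|² ds = 1, i.e. A² = (8·π·a_0^3)^(−1).
Let u = s/a_0; then A², 4π and the length scale all cancel, so P = ∫_{0}^{3.1} u^2·(1 - u/2)^2·e^(-u) du ÷ ∫_{0}^{∞} u^2·(1 - u/2)^2·e^(-u) du.
With ∫ u^2·(1 - u/2)^2·e^(-u) du = -(u^4/4 + u^2 + 2·u + 2)·e^(-u) + C, the region integral is ≈ 0.15758 and the full one is 2.
This evaluates to P = 0.07879.

P ≈ 0.0788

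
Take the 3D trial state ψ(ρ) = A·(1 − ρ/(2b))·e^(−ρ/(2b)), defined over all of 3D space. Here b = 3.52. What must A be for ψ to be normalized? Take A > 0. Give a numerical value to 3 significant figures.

The normalization condition is ∫|ψ|² 4πρ² dρ = 1 from 0 to ∞.
(Spherical symmetry: dV = 4πρ² dρ.)
With ∫₀^∞ ρ^4 e^(−αρ) dρ = 4!/α^5, with ψ = A·(1 − ρ/(2b))·e^(−ρ/(2b)), the integral evaluates to A²·[8·π·b^3].
So A² = (8·π·b^3)^(−1).
Plugging in b = 3.52 yields A = 0.03020.

A ≈ 0.0302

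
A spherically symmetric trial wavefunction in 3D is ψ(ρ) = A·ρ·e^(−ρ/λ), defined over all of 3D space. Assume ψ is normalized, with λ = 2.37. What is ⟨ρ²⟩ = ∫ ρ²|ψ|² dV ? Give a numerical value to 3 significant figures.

⟨ρ^2⟩ ≈ 42.1

The expectation value is the |ψ|²-weighted average of ρ^2: ∫ ρ^2|ψ|² 4πρ² dρ.
The ratio of the moment integral to the normalization integral gives ⟨ρ²⟩ = 15·λ^2/2.
Putting λ = 2.37 gives 42.13.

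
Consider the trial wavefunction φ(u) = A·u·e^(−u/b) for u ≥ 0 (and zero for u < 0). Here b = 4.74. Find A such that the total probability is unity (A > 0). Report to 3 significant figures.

We need A² ∫|f|² du = 1, taking the integral from 0 to ∞.
Carrying out the integral gives A² · b^3/4.
So A² = (b^3/4)^(−1).
With b = 4.74: A² = 0.03756 and A = 0.1938.

A ≈ 0.194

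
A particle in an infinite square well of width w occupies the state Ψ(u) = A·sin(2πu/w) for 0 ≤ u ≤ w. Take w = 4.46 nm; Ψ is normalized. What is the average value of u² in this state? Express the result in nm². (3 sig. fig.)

⟨u^2⟩ ≈ 6.38 nm^2

The expectation value is the |Ψ|²-weighted average of u^2: ∫ u^2|Ψ|² du.
The ratio of the moment integral to the normalization integral gives ⟨u²⟩ = -w^2/(8·π^2) + w^2/3.
Putting w = 4.46 gives 6.379.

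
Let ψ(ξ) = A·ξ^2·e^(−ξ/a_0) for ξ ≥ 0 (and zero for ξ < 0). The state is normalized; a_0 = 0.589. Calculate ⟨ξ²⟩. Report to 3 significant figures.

⟨ξ^2⟩ ≈ 2.60

⟨ξ²⟩ = ∫ ξ^2 |ψ|² dξ over the full domain.
Evaluating both integrals, ⟨ξ²⟩ = 15·a_0^2/2.
With a_0 = 0.589, ⟨ξ^2⟩ = 2.602.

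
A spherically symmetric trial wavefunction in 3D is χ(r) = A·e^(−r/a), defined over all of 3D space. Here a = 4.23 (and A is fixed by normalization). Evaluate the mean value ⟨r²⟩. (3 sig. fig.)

By definition ⟨r²⟩ = ∫ r^2 |χ(r)|² 4πr² dr.
Since the A² factors cancel between numerator and denominator, ⟨r²⟩ = 3·a^2.
With a = 4.23, ⟨r^2⟩ = 53.68.

⟨r^2⟩ ≈ 53.7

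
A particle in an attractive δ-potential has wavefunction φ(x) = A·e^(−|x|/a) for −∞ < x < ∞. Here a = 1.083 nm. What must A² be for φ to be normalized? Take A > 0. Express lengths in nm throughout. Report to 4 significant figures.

We need A² ∫|f|² dx = 1, taking the integral from −∞ to ∞.
Using ∫₀^∞ xⁿ e^(−αx) dx = n!/αⁿ⁺¹, ∫|φ|² dx = A²·(a).
So A² = (a)^(−1).
Plugging in a = 1.083 yields A = 0.96092.

A^2 ≈ 0.9234 nm^(-1)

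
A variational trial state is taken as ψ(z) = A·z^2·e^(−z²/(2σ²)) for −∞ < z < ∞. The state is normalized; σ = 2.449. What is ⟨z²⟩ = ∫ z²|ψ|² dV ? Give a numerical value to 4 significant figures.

⟨z^2⟩ ≈ 14.99

The expectation value is the |ψ|²-weighted average of z^2: ∫ z^2|ψ|² dz.
Since the A² factors cancel between numerator and denominator, ⟨z²⟩ = 5·σ^2/2.
Putting σ = 2.449 gives 14.994.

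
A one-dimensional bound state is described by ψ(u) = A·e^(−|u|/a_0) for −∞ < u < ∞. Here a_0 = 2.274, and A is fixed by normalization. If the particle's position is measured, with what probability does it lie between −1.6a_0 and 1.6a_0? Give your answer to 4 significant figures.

P ≈ 0.9592

The probability is P = ∫ |ψ|² du over [−1.6a_0, 1.6a_0].
The normalization integral ∫|ψ|²du over the whole domain equals a_0·A², and A² cancels in the ratio.
By symmetry take twice the u ≥ 0 contribution in numerator and denominator; the 2's cancel. Substituting t = u/a_0, A² and the length scale cancel in the ratio: P = ∫_{0}^{1.6} e^(-2·t) dt / ∫_{0}^{∞} e^(-2·t) dt.
An antiderivative of e^(-2·t) is -e^(-2·t)/2; evaluating from 0 to 1.6 gives 1/2 - e^(-16/5)/2, while the full integral is 1/2.
Taking the ratio, P = 0.95924.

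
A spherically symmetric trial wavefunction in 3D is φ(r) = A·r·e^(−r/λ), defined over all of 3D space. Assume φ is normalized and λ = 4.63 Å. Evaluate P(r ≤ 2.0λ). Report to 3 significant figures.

Integrate the radial probability density 4πr²|φ|² over r ≤ 2.0λ.
The full normalization integral is A²·[3·π·λ^5] = 1, fixing A².
In terms of u = r/λ (A², 4π and the length scale all cancel between numerator and denominator), P = [∫_{0}^{2.0} u^4·e^(-2·u) du] / [∫_{0}^{∞} u^4·e^(-2·u) du].
With ∫ u^4·e^(-2·u) du = -(u^4/2 + u^3 + 3·u^2/2 + 3·u/2 + 3/4)·e^(-2·u) + C, the region integral is 3/4 - 103·e^(-4)/4 and the full one is 3/4.
This evaluates to P = 0.3712.

P ≈ 0.371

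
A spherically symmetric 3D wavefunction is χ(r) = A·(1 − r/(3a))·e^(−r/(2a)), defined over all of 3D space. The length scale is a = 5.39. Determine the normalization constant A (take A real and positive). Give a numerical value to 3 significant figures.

A ≈ 0.0276

Require ∫ |χ|² 4πr² dr = 1 over the whole domain.
The angular integral contributes 4π, leaving ∫₀^∞ r²|χ|² dr.
∫|χ|² 4πr² dr = A²·(8·π·a^3/3).
Setting this equal to 1 gives A² = 1/(8·π·a^3/3).
With a = 5.39: A² = 0.0007623 and A = 0.02761.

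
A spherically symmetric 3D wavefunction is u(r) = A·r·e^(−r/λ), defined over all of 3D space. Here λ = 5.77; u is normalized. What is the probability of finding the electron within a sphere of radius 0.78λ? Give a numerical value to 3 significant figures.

P = ∫ |u|² 4πr² dr over r ≤ 0.78λ.
The full normalization integral is A²·[3·π·λ^5] = 1, fixing A².
In terms of t = r/λ (A², 4π and the length scale all cancel between numerator and denominator), P = [∫_{0}^{0.78} t^4·e^(-2·t) dt] / [∫_{0}^{∞} t^4·e^(-2·t) dt].
An antiderivative of t^4·e^(-2·t) is -(t^4/2 + t^3 + 3·t^2/2 + 3·t/2 + 3/4)·e^(-2·t); evaluating from 0 to 0.78 gives ≈ 0.016157, while the full integral is 3/4.
The region integral divided by the full integral gives P = 0.02154.

P ≈ 0.0215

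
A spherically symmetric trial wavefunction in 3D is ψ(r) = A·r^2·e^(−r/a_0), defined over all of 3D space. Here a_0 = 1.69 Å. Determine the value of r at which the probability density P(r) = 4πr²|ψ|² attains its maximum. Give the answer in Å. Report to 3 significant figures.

Set d/dr [P(r) = 4πr²|ψ|²] = 0 and solve for r > 0.
This gives r = 3·a_0.
With a_0 = 1.69, the most probable radial distance is 5.070 Å.

r ≈ 5.07 Å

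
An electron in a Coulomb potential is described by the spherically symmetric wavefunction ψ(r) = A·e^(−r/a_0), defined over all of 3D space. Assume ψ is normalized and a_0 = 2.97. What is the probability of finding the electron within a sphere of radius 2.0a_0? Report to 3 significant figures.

P ≈ 0.762

P = ∫ |ψ|² 4πr² dr over r ≤ 2.0a_0.
The full normalization integral is A²·[π·a_0^3] = 1, fixing A².
Substituting u = r/a_0, A², 4π and the length scale all cancel in the ratio: P = ∫_{0}^{2.0} u^2·e^(-2·u) du / ∫_{0}^{∞} u^2·e^(-2·u) du.
Using ∫ u^2·e^(-2·u) du = -(2·u^2 + 2·u + 1)·e^(-2·u)/4, the numerator is 1/4 - 13·e^(-4)/4 and the denominator is 1/4.
Taking the ratio yields P = 0.7619.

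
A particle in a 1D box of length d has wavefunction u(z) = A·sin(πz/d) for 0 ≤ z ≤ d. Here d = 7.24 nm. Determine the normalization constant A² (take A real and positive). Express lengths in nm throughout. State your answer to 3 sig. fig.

We need A² ∫|f|² dz = 1, taking the integral from 0 to d.
Using sin²θ = (1 − cos 2θ)/2, the integral (without the A² prefactor) comes out to d/2.
Plugging in d = 7.24 yields A = 0.5256.

A^2 ≈ 0.276 nm^(-1)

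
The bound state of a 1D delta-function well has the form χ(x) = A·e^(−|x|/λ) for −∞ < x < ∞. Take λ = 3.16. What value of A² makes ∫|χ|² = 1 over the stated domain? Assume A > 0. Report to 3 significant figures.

A^2 ≈ 0.316

The normalization condition is ∫|χ|² dx = 1 from −∞ to ∞.
Using ∫₀^∞ xⁿ e^(−αx) dx = n!/αⁿ⁺¹, ∫|χ|² dx = A²·(λ).
Hence A² = 1/[λ].
With λ = 3.16: A² = 0.3165 and A = 0.5625.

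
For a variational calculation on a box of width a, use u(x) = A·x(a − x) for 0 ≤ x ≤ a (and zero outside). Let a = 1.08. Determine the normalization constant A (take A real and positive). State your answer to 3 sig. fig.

Normalization requires ∫|u|² dx = 1, integrated from 0 to a.
Carrying out the integral gives A² · a^5/30.
Hence A² = 1/[a^5/30].
With a = 1.08: A² = 20.42 and A = 4.519.

A ≈ 4.52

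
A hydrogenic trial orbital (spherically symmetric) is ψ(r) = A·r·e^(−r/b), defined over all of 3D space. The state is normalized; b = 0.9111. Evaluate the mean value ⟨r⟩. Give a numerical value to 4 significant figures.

⟨r⟩ ≈ 2.278

The expectation value is the |ψ|²-weighted average of r: ∫ r|ψ|² 4πr² dr.
Using ∫₀^∞ rⁿ e^(−αr) dr = n!/αⁿ⁺¹, since the A² factors cancel between numerator and denominator, ⟨r⟩ = 5·b/2.
With b = 0.9111, ⟨r⟩ = 2.2778.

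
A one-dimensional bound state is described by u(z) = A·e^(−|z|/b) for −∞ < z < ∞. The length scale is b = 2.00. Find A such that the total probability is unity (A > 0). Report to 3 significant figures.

A ≈ 0.707

The normalization condition is ∫|u|² dz = 1 from −∞ to ∞.
Recall ∫₀^∞ z^m e^(−z/β) dz = m!·β^(m+1), carrying out the integral gives A² · b.
Hence A² = 1/[b].
With b = 2.00: A² = 0.5000 and A = 0.7071.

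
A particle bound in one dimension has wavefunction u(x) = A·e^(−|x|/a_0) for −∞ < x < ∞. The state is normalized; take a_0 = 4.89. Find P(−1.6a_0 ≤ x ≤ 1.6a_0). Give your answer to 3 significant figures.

|u|² is the probability density, so P = ∫_{−1.6a_0}^{1.6a_0} |u|² dx.
With A² fixed by ∫|u|² = 1, i.e. A² = (a_0)^(−1), substitute and integrate.
Both integrals are even about x = 0, so only the x ≥ 0 halves are needed (the factors of 2 cancel). In terms of t = x/a_0 (A² and the length scale cancel between numerator and denominator), P = [∫_{0}^{1.6} e^(-2·t) dt] / [∫_{0}^{∞} e^(-2·t) dt].
An antiderivative of e^(-2·t) is -e^(-2·t)/2; evaluating from 0 to 1.6 gives 1/2 - e^(-16/5)/2, while the full integral is 1/2.
Taking the ratio, P = 0.9592.

P ≈ 0.959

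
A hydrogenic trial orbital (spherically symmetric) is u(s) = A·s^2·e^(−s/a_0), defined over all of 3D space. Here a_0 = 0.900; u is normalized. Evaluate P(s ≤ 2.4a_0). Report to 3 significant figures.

Integrate the radial probability density 4πs²|u|² over s ≤ 2.4a_0.
Normalization gives A² = 1/(45·π·a_0^7/2).
Let t = s/a_0; then A², 4π and the length scale all cancel, so P = ∫_{0}^{2.4} t^6·e^(-2·t) dt ÷ ∫_{0}^{∞} t^6·e^(-2·t) dt.
Using ∫ t^6·e^(-2·t) dt = -(4·t^6 + 12·t^5 + 30·t^4 + 60·t^3 + 90·t^2 + 90·t + 45)·e^(-2·t)/8, the numerator is ≈ 1.1767 and the denominator is 45/8.
Taking the ratio yields P = 0.2092.

P ≈ 0.209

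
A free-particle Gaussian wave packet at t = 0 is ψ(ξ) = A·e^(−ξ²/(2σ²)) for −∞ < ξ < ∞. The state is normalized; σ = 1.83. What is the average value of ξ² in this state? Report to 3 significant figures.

⟨ξ²⟩ = ∫ ξ^2 |ψ|² dξ over the full domain.
With ∫_{−∞}^{∞} ξ^(2m) e^(−αξ²) dξ = (2m−1)!!·√π / (2^m α^(m+1/2)), evaluating both integrals, ⟨ξ²⟩ = σ^2/2.
Putting σ = 1.83 gives 1.674.

⟨ξ^2⟩ ≈ 1.67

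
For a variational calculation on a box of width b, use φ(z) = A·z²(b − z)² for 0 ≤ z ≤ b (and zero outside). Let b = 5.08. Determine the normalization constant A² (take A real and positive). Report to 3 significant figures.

Normalization requires ∫|φ|² dz = 1, integrated from 0 to b.
Expanding the polynomial and integrating term by term, the integral (without the A² prefactor) comes out to b^9/630.
So A² = (b^9/630)^(−1).
With b = 5.08: A² = 0.0002796 and A = 0.01672.

A^2 ≈ 0.000280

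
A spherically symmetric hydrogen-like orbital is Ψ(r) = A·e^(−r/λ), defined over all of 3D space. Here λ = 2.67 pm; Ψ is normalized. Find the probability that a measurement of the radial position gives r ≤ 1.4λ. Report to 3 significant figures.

P ≈ 0.531

P = ∫ |Ψ|² 4πr² dr over r ≤ 1.4λ.
The full normalization integral is A²·[π·λ^3] = 1, fixing A².
Substituting u = r/λ, A², 4π and the length scale all cancel in the ratio: P = ∫_{0}^{1.4} u^2·e^(-2·u) du / ∫_{0}^{∞} u^2·e^(-2·u) du.
Using ∫ u^2·e^(-2·u) du = -(2·u^2 + 2·u + 1)·e^(-2·u)/4, the numerator is 1/4 - 193·e^(-14/5)/100 and the denominator is 1/4.
Taking the ratio yields P = 0.5305.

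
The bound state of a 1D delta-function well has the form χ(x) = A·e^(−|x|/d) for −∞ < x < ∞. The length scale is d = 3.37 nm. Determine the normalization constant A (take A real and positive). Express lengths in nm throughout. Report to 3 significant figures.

A ≈ 0.545 nm^(-1/2)

The normalization condition is ∫|χ|² dx = 1 from −∞ to ∞.
Recall ∫₀^∞ x^m e^(−x/β) dx = m!·β^(m+1), with χ = A·e^(−|x|/d), the integral evaluates to A²·[d].
Substituting d = 3.37 gives A² = 0.2967, so A = 0.5447.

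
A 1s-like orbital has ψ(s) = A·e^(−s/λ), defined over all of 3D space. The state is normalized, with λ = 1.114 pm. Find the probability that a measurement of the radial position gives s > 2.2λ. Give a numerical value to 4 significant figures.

With dV = 4πs²ds, the probability is ∫|ψ|² dV over s > 2.2λ.
A² is fixed by ∫₀^∞ 4πs²|ψ|² ds = 1, i.e. A² = (π·λ^3)^(−1).
Substituting u = s/λ, A², 4π and the length scale all cancel in the ratio: P = ∫_{2.2}^{∞} u^2·e^(-2·u) du / ∫_{0}^{∞} u^2·e^(-2·u) du.
Using ∫ u^2·e^(-2·u) du = -(2·u^2 + 2·u + 1)·e^(-2·u)/4, the numerator is 377·e^(-22/5)/100 and the denominator is 1/4.
The region integral divided by the full integral gives P = 0.18514.

P ≈ 0.1851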